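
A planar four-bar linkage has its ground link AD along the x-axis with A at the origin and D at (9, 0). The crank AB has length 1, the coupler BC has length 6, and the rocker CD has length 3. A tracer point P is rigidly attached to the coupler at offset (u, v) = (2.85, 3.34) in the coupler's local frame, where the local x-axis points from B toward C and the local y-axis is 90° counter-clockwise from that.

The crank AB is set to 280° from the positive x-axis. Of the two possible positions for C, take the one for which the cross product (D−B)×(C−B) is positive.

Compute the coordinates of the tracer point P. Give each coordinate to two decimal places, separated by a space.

2.20 2.91

A=(0,0), D=(9.00,0)
B = A + 1.00·(cos280°, sin280°) = (0.1736, -0.9848)
|BD| = 8.8811
circle(B,6.00) ∩ circle(D,3.00): a=5.9606, h=0.6861
  candidates: C₊=(6.0214,0.3581) cross=6.094; C₋=(6.1736,-1.0057) cross=-6.094
  mode + wants cross > 0 → take C=(6.0214,0.3581) (cross=6.094)
ex = (C−B)/|BC| = (0.9746,0.2238); ey = (-0.2238,0.9746)
P = B + 2.85·ex + 3.34·ey = (2.2038,2.9083)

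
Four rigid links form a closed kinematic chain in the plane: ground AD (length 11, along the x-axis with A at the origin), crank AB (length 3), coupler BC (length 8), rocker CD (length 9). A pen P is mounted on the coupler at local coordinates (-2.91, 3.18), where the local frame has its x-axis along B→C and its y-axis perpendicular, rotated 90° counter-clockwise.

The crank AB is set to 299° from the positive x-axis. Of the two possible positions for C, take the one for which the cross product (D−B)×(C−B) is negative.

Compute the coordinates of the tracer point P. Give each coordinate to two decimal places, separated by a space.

1.56 1.69

A=(0,0), D=(11.00,0)
B = A + 3.00·(cos299°, sin299°) = (1.4544, -2.6239)
|BD| = 9.8996
circle(B,8.00) ∩ circle(D,9.00): a=4.0912, h=6.8747
  candidates: C₊=(3.5772,5.0894) cross=68.057; C₋=(7.2214,-8.1684) cross=-68.057
  mode - wants cross < 0 → take C=(7.2214,-8.1684) (cross=-68.057)
ex = (C−B)/|BC| = (0.7209,-0.6931); ey = (0.6931,0.7209)
P = B + -2.91·ex + 3.18·ey = (1.5606,1.6853)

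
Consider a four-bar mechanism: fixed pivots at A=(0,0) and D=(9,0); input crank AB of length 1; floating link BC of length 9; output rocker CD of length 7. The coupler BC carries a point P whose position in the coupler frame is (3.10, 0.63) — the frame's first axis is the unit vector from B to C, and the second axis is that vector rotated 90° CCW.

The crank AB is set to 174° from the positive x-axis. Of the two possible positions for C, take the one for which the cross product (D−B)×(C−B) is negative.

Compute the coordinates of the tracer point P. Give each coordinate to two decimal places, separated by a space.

1.69 -1.57

A=(0,0), D=(9.00,0)
B = A + 1.00·(cos174°, sin174°) = (-0.9945, 0.1045)
|BD| = 9.9951
circle(B,9.00) ∩ circle(D,7.00): a=6.5983, h=6.1206
  candidates: C₊=(5.6675,6.1558) cross=61.176; C₋=(5.5394,-6.0848) cross=-61.176
  mode - wants cross < 0 → take C=(5.5394,-6.0848) (cross=-61.176)
ex = (C−B)/|BC| = (0.7260,-0.6877); ey = (0.6877,0.7260)
P = B + 3.10·ex + 0.63·ey = (1.6893,-1.5700)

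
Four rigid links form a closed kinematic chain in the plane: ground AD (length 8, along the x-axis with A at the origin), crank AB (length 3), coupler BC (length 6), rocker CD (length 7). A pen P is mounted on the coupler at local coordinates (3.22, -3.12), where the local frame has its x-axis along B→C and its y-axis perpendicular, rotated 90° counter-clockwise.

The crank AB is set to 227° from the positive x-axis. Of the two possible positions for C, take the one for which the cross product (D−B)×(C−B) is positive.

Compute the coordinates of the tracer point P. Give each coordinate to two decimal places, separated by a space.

A=(0,0), D=(8.00,0)
B = A + 3.00·(cos227°, sin227°) = (-2.0460, -2.1941)
|BD| = 10.2828
circle(B,6.00) ∩ circle(D,7.00): a=4.5093, h=3.9581
  candidates: C₊=(1.5149,2.6350) cross=40.700; C₋=(3.2040,-5.0988) cross=-40.700
  mode + wants cross > 0 → take C=(1.5149,2.6350) (cross=40.700)
ex = (C−B)/|BC| = (0.5935,0.8048); ey = (-0.8048,0.5935)
P = B + 3.22·ex + -3.12·ey = (2.3761,-1.4541)

2.38 -1.45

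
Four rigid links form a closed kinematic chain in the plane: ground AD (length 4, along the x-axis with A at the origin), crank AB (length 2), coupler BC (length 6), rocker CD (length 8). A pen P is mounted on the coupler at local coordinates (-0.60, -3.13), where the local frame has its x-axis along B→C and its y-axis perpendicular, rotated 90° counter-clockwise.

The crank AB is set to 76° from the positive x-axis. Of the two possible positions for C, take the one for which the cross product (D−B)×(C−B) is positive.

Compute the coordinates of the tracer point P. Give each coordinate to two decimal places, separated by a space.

A=(0,0), D=(4.00,0)
B = A + 2.00·(cos76°, sin76°) = (0.4838, 1.9406)
|BD| = 4.0161
circle(B,6.00) ∩ circle(D,8.00): a=-1.4779, h=5.8151
  candidates: C₊=(1.9998,7.7459) cross=23.354; C₋=(-3.6199,-2.4365) cross=-23.354
  mode + wants cross > 0 → take C=(1.9998,7.7459) (cross=23.354)
ex = (C−B)/|BC| = (0.2527,0.9676); ey = (-0.9676,0.2527)
P = B + -0.60·ex + -3.13·ey = (3.3607,0.5692)

3.36 0.57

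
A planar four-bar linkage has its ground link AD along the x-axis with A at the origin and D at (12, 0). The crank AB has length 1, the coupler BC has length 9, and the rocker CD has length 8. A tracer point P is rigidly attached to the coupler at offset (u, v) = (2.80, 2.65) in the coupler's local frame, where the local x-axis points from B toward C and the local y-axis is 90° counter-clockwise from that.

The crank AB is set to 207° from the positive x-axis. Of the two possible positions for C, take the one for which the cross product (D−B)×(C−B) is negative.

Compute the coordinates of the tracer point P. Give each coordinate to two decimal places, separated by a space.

2.93 0.06

A=(0,0), D=(12.00,0)
B = A + 1.00·(cos207°, sin207°) = (-0.8910, -0.4540)
|BD| = 12.8990
circle(B,9.00) ∩ circle(D,8.00): a=7.1085, h=5.5199
  candidates: C₊=(6.0188,5.3127) cross=71.202; C₋=(6.4073,-5.7203) cross=-71.202
  mode - wants cross < 0 → take C=(6.4073,-5.7203) (cross=-71.202)
ex = (C−B)/|BC| = (0.8109,-0.5851); ey = (0.5851,0.8109)
P = B + 2.80·ex + 2.65·ey = (2.9302,0.0566)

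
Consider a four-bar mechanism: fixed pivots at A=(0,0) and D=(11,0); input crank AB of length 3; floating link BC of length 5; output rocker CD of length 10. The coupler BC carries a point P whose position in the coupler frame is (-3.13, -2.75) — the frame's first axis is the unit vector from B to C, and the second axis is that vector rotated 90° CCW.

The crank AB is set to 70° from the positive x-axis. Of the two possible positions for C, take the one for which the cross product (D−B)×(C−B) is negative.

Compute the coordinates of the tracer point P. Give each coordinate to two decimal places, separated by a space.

A=(0,0), D=(11.00,0)
B = A + 3.00·(cos70°, sin70°) = (1.0261, 2.8191)
|BD| = 10.3647
circle(B,5.00) ∩ circle(D,10.00): a=1.5643, h=4.7490
  candidates: C₊=(3.8230,6.9636) cross=49.222; C₋=(1.2397,-2.1764) cross=-49.222
  mode - wants cross < 0 → take C=(1.2397,-2.1764) (cross=-49.222)
ex = (C−B)/|BC| = (0.0427,-0.9991); ey = (0.9991,0.0427)
P = B + -3.13·ex + -2.75·ey = (-1.8552,5.8287)

-1.86 5.83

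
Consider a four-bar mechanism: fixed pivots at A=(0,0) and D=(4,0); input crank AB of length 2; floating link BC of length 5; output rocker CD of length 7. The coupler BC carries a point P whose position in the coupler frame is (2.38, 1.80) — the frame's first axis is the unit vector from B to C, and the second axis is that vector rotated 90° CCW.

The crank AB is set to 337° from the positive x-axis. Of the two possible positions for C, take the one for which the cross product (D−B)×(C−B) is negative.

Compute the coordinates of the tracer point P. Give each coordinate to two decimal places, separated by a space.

1.96 -3.76

A=(0,0), D=(4.00,0)
B = A + 2.00·(cos337°, sin337°) = (1.8410, -0.7815)
|BD| = 2.2961
circle(B,5.00) ∩ circle(D,7.00): a=-4.0783, h=2.8927
  candidates: C₊=(-2.9783,0.5505) cross=6.642; C₋=(-1.0093,-4.8895) cross=-6.642
  mode - wants cross < 0 → take C=(-1.0093,-4.8895) (cross=-6.642)
ex = (C−B)/|BC| = (-0.5701,-0.8216); ey = (0.8216,-0.5701)
P = B + 2.38·ex + 1.80·ey = (1.9631,-3.7630)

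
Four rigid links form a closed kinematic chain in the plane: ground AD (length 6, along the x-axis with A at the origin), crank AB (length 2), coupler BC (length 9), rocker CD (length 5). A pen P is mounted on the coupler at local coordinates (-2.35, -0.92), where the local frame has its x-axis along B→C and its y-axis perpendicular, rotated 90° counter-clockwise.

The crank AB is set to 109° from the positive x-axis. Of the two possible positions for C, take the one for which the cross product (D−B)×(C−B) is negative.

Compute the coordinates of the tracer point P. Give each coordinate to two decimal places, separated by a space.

-2.88 3.07

A=(0,0), D=(6.00,0)
B = A + 2.00·(cos109°, sin109°) = (-0.6511, 1.8910)
|BD| = 6.9147
circle(B,9.00) ∩ circle(D,5.00): a=7.5067, h=4.9648
  candidates: C₊=(7.9272,4.6137) cross=34.331; C₋=(5.2116,-4.9375) cross=-34.331
  mode - wants cross < 0 → take C=(5.2116,-4.9375) (cross=-34.331)
ex = (C−B)/|BC| = (0.6514,-0.7587); ey = (0.7587,0.6514)
P = B + -2.35·ex + -0.92·ey = (-2.8800,3.0747)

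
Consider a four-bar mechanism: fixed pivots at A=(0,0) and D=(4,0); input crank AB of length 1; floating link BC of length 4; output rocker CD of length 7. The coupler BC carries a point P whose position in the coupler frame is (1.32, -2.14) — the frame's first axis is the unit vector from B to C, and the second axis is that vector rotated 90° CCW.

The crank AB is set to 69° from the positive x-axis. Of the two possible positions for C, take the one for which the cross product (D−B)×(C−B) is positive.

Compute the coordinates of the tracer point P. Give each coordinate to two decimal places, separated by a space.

A=(0,0), D=(4.00,0)
B = A + 1.00·(cos69°, sin69°) = (0.3584, 0.9336)
|BD| = 3.7594
circle(B,4.00) ∩ circle(D,7.00): a=-2.5093, h=3.1150
  candidates: C₊=(-1.2988,4.5742) cross=11.711; C₋=(-2.8459,-1.4607) cross=-11.711
  mode + wants cross > 0 → take C=(-1.2988,4.5742) (cross=11.711)
ex = (C−B)/|BC| = (-0.4143,0.9101); ey = (-0.9101,-0.4143)
P = B + 1.32·ex + -2.14·ey = (1.7592,3.0215)

1.76 3.02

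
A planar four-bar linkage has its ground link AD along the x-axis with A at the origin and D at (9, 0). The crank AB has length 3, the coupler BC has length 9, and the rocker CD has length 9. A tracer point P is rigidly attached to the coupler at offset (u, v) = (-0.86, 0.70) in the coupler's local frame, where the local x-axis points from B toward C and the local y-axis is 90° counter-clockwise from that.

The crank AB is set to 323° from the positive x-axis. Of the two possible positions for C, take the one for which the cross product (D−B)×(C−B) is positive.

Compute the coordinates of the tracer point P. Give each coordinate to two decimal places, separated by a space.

1.60 -2.57

A=(0,0), D=(9.00,0)
B = A + 3.00·(cos323°, sin323°) = (2.3959, -1.8054)
|BD| = 6.8464
circle(B,9.00) ∩ circle(D,9.00): a=3.4232, h=8.3236
  candidates: C₊=(3.5030,7.1262) cross=56.987; C₋=(7.8929,-8.9317) cross=-56.987
  mode + wants cross > 0 → take C=(3.5030,7.1262) (cross=56.987)
ex = (C−B)/|BC| = (0.1230,0.9924); ey = (-0.9924,0.1230)
P = B + -0.86·ex + 0.70·ey = (1.5954,-2.5728)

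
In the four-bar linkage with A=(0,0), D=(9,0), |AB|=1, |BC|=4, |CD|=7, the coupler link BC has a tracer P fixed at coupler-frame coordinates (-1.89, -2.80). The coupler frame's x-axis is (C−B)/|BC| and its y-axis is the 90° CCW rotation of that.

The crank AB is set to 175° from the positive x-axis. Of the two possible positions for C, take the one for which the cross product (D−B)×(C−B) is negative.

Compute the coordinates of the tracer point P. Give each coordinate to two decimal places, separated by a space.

A=(0,0), D=(9.00,0)
B = A + 1.00·(cos175°, sin175°) = (-0.9962, 0.0872)
|BD| = 9.9966
circle(B,4.00) ∩ circle(D,7.00): a=3.3477, h=2.1892
  candidates: C₊=(2.3705,2.2471) cross=21.885; C₋=(2.3323,-2.1312) cross=-21.885
  mode - wants cross < 0 → take C=(2.3323,-2.1312) (cross=-21.885)
ex = (C−B)/|BC| = (0.8321,-0.5546); ey = (0.5546,0.8321)
P = B + -1.89·ex + -2.80·ey = (-4.1218,-1.1946)

-4.12 -1.19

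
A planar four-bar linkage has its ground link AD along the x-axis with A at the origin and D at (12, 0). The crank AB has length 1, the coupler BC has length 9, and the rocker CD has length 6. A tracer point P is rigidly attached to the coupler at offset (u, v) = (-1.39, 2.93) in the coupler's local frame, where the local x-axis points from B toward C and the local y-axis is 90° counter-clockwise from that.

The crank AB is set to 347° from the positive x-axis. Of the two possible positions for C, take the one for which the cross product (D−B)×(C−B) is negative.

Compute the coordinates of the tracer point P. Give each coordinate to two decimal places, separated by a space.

1.33 3.00

A=(0,0), D=(12.00,0)
B = A + 1.00·(cos347°, sin347°) = (0.9744, -0.2250)
|BD| = 11.0279
circle(B,9.00) ∩ circle(D,6.00): a=7.5542, h=4.8922
  candidates: C₊=(8.4272,4.8203) cross=53.951; C₋=(8.6268,-4.9620) cross=-53.951
  mode - wants cross < 0 → take C=(8.6268,-4.9620) (cross=-53.951)
ex = (C−B)/|BC| = (0.8503,-0.5263); ey = (0.5263,0.8503)
P = B + -1.39·ex + 2.93·ey = (1.3347,2.9980)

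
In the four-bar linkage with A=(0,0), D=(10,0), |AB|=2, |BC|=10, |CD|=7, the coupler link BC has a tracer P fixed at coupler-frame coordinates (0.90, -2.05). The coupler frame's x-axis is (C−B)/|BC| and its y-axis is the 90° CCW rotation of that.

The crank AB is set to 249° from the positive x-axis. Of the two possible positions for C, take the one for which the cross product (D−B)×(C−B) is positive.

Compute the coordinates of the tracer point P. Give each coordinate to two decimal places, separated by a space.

A=(0,0), D=(10.00,0)
B = A + 2.00·(cos249°, sin249°) = (-0.7167, -1.8672)
|BD| = 10.8782
circle(B,10.00) ∩ circle(D,7.00): a=7.7832, h=6.2786
  candidates: C₊=(5.8733,5.6542) cross=68.300; C₋=(8.0287,-6.7167) cross=-68.300
  mode + wants cross > 0 → take C=(5.8733,5.6542) (cross=68.300)
ex = (C−B)/|BC| = (0.6590,0.7521); ey = (-0.7521,0.6590)
P = B + 0.90·ex + -2.05·ey = (1.4183,-2.5412)

1.42 -2.54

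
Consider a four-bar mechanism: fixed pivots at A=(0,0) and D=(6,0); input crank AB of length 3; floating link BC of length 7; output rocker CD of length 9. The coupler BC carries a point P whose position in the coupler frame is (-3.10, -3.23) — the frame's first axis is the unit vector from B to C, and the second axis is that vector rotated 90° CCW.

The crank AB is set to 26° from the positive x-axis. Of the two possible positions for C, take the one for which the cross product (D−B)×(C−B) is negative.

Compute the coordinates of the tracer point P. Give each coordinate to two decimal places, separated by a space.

A=(0,0), D=(6.00,0)
B = A + 3.00·(cos26°, sin26°) = (2.6964, 1.3151)
|BD| = 3.5558
circle(B,7.00) ∩ circle(D,9.00): a=-2.7219, h=6.4491
  candidates: C₊=(2.5528,8.3136) cross=22.932; C₋=(-2.2177,-3.6700) cross=-22.932
  mode - wants cross < 0 → take C=(-2.2177,-3.6700) (cross=-22.932)
ex = (C−B)/|BC| = (-0.7020,-0.7122); ey = (0.7122,-0.7020)
P = B + -3.10·ex + -3.23·ey = (2.5723,5.7903)

2.57 5.79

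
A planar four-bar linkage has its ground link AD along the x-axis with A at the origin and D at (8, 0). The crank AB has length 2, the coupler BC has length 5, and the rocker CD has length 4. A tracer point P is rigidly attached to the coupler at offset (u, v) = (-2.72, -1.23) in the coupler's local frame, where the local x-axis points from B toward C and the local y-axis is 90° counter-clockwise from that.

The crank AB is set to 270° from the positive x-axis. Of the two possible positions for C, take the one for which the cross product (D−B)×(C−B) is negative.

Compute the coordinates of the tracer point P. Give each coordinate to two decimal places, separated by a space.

A=(0,0), D=(8.00,0)
B = A + 2.00·(cos270°, sin270°) = (-0.0000, -2.0000)
|BD| = 8.2462
circle(B,5.00) ∩ circle(D,4.00): a=4.6688, h=1.7895
  candidates: C₊=(4.0954,0.8684) cross=14.756; C₋=(4.9634,-2.6037) cross=-14.756
  mode - wants cross < 0 → take C=(4.9634,-2.6037) (cross=-14.756)
ex = (C−B)/|BC| = (0.9927,-0.1207); ey = (0.1207,0.9927)
P = B + -2.72·ex + -1.23·ey = (-2.8486,-2.8926)

-2.85 -2.89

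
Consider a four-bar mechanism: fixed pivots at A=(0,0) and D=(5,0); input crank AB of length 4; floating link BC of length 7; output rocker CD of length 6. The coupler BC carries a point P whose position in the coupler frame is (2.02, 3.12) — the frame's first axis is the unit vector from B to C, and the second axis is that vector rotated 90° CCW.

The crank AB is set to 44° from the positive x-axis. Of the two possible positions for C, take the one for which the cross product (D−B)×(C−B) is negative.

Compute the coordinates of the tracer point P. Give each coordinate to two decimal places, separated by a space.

5.03 -0.25

A=(0,0), D=(5.00,0)
B = A + 4.00·(cos44°, sin44°) = (2.8774, 2.7786)
|BD| = 3.4966
circle(B,7.00) ∩ circle(D,6.00): a=3.6072, h=5.9990
  candidates: C₊=(9.8343,3.5538) cross=20.976; C₋=(0.3000,-3.7296) cross=-20.976
  mode - wants cross < 0 → take C=(0.3000,-3.7296) (cross=-20.976)
ex = (C−B)/|BC| = (-0.3682,-0.9297); ey = (0.9297,-0.3682)
P = B + 2.02·ex + 3.12·ey = (5.0344,-0.2482)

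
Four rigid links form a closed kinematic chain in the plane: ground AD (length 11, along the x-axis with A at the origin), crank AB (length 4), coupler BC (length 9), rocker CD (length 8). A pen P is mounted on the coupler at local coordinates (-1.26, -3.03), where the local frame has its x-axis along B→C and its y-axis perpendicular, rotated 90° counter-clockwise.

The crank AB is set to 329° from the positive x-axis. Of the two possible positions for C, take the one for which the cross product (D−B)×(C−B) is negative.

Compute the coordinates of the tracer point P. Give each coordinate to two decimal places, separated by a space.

A=(0,0), D=(11.00,0)
B = A + 4.00·(cos329°, sin329°) = (3.4287, -2.0602)
|BD| = 7.8466
circle(B,9.00) ∩ circle(D,8.00): a=5.0066, h=7.4789
  candidates: C₊=(6.2960,6.4709) cross=58.684; C₋=(10.2232,-7.9622) cross=-58.684
  mode - wants cross < 0 → take C=(10.2232,-7.9622) (cross=-58.684)
ex = (C−B)/|BC| = (0.7549,-0.6558); ey = (0.6558,0.7549)
P = B + -1.26·ex + -3.03·ey = (0.4904,-3.5214)

0.49 -3.52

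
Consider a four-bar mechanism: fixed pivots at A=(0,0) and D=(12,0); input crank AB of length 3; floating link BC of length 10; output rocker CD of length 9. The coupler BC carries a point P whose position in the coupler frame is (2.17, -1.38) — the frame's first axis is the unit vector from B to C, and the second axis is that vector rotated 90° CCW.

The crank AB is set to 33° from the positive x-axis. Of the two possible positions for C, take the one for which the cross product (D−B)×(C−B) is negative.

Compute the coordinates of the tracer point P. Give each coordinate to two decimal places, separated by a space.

2.21 -0.92

A=(0,0), D=(12.00,0)
B = A + 3.00·(cos33°, sin33°) = (2.5160, 1.6339)
|BD| = 9.6237
circle(B,10.00) ∩ circle(D,9.00): a=5.7990, h=8.1469
  candidates: C₊=(9.6140,8.6780) cross=78.403; C₋=(6.8476,-7.3792) cross=-78.403
  mode - wants cross < 0 → take C=(6.8476,-7.3792) (cross=-78.403)
ex = (C−B)/|BC| = (0.4332,-0.9013); ey = (0.9013,0.4332)
P = B + 2.17·ex + -1.38·ey = (2.2122,-0.9197)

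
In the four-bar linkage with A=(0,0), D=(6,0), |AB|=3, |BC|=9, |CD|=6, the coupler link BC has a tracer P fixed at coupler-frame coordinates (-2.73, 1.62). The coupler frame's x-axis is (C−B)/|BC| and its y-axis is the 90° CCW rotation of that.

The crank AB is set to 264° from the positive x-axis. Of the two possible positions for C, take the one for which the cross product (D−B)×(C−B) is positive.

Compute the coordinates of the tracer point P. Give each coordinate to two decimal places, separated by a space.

-2.87 -4.87

A=(0,0), D=(6.00,0)
B = A + 3.00·(cos264°, sin264°) = (-0.3136, -2.9836)
|BD| = 6.9831
circle(B,9.00) ∩ circle(D,6.00): a=6.7136, h=5.9939
  candidates: C₊=(3.1954,5.3042) cross=41.856; C₋=(8.3174,-5.5344) cross=-41.856
  mode + wants cross > 0 → take C=(3.1954,5.3042) (cross=41.856)
ex = (C−B)/|BC| = (0.3899,0.9209); ey = (-0.9209,0.3899)
P = B + -2.73·ex + 1.62·ey = (-2.8698,-4.8659)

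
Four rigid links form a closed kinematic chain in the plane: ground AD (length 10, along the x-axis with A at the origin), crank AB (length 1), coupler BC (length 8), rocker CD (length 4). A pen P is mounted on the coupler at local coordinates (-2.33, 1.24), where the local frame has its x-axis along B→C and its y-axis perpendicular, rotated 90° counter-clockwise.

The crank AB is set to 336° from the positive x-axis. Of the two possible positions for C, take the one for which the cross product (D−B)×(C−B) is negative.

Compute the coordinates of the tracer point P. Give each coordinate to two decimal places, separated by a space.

-0.73 1.66

A=(0,0), D=(10.00,0)
B = A + 1.00·(cos336°, sin336°) = (0.9135, -0.4067)
|BD| = 9.0956
circle(B,8.00) ∩ circle(D,4.00): a=7.1864, h=3.5150
  candidates: C₊=(7.9356,3.4261) cross=31.971; C₋=(8.2500,-3.5969) cross=-31.971
  mode - wants cross < 0 → take C=(8.2500,-3.5969) (cross=-31.971)
ex = (C−B)/|BC| = (0.9171,-0.3988); ey = (0.3988,0.9171)
P = B + -2.33·ex + 1.24·ey = (-0.7287,1.6595)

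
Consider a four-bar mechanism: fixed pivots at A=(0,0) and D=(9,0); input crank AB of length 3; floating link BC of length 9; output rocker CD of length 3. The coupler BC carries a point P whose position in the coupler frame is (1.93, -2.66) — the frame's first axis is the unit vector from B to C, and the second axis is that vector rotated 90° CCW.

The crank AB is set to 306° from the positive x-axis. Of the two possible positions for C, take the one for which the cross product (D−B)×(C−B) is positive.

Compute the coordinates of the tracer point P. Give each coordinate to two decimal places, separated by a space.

4.91 -3.39

A=(0,0), D=(9.00,0)
B = A + 3.00·(cos306°, sin306°) = (1.7634, -2.4271)
|BD| = 7.6328
circle(B,9.00) ∩ circle(D,3.00): a=8.5329, h=2.8618
  candidates: C₊=(8.9434,2.9995) cross=21.843; C₋=(10.7634,-2.4271) cross=-21.843
  mode + wants cross > 0 → take C=(8.9434,2.9995) (cross=21.843)
ex = (C−B)/|BC| = (0.7978,0.6029); ey = (-0.6029,0.7978)
P = B + 1.93·ex + -2.66·ey = (4.9069,-3.3855)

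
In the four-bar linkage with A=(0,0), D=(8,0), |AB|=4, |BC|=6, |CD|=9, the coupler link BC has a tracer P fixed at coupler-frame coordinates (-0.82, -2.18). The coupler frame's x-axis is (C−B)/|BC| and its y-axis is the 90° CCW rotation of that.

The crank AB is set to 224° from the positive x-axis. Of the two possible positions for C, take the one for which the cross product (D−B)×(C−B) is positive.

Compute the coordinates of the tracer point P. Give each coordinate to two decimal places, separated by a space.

A=(0,0), D=(8.00,0)
B = A + 4.00·(cos224°, sin224°) = (-2.8774, -2.7786)
|BD| = 11.2267
circle(B,6.00) ∩ circle(D,9.00): a=3.6092, h=4.7931
  candidates: C₊=(-0.5668,2.7586) cross=53.811; C₋=(1.8058,-6.5293) cross=-53.811
  mode + wants cross > 0 → take C=(-0.5668,2.7586) (cross=53.811)
ex = (C−B)/|BC| = (0.3851,0.9229); ey = (-0.9229,0.3851)
P = B + -0.82·ex + -2.18·ey = (-1.1813,-4.3749)

-1.18 -4.37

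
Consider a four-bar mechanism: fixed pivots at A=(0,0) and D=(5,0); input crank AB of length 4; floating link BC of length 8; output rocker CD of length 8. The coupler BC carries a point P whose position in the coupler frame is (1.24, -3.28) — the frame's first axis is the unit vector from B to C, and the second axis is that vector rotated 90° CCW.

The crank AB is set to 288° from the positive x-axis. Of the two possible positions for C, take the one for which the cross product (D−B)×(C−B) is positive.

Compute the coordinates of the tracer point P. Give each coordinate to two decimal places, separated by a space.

3.65 -1.26

A=(0,0), D=(5.00,0)
B = A + 4.00·(cos288°, sin288°) = (1.2361, -3.8042)
|BD| = 5.3516
circle(B,8.00) ∩ circle(D,8.00): a=2.6758, h=7.5392
  candidates: C₊=(-2.2413,3.4005) cross=40.347; C₋=(8.4774,-7.2047) cross=-40.347
  mode + wants cross > 0 → take C=(-2.2413,3.4005) (cross=40.347)
ex = (C−B)/|BC| = (-0.4347,0.9006); ey = (-0.9006,-0.4347)
P = B + 1.24·ex + -3.28·ey = (3.6510,-1.2618)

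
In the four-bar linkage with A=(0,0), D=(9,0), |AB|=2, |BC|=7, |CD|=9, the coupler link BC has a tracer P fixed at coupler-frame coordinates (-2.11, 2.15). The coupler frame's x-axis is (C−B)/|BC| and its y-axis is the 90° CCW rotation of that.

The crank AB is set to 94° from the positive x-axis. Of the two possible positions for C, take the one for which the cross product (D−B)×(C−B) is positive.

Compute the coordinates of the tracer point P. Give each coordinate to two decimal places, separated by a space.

A=(0,0), D=(9.00,0)
B = A + 2.00·(cos94°, sin94°) = (-0.1395, 1.9951)
|BD| = 9.3547
circle(B,7.00) ∩ circle(D,9.00): a=2.9670, h=6.3401
  candidates: C₊=(4.1114,7.5566) cross=59.310; C₋=(1.4071,-4.8319) cross=-59.310
  mode + wants cross > 0 → take C=(4.1114,7.5566) (cross=59.310)
ex = (C−B)/|BC| = (0.6073,0.7945); ey = (-0.7945,0.6073)
P = B + -2.11·ex + 2.15·ey = (-3.1290,1.6244)

-3.13 1.62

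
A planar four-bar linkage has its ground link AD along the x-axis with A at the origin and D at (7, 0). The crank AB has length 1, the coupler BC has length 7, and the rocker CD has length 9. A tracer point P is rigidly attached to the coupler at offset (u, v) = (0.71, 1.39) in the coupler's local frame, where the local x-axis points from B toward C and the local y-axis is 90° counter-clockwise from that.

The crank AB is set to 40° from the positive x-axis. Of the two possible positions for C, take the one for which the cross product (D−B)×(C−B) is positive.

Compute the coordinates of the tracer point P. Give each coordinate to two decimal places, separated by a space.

-0.47 1.60

A=(0,0), D=(7.00,0)
B = A + 1.00·(cos40°, sin40°) = (0.7660, 0.6428)
|BD| = 6.2670
circle(B,7.00) ∩ circle(D,9.00): a=0.5805, h=6.9759
  candidates: C₊=(2.0589,7.5224) cross=43.718; C₋=(0.6279,-6.3558) cross=-43.718
  mode + wants cross > 0 → take C=(2.0589,7.5224) (cross=43.718)
ex = (C−B)/|BC| = (0.1847,0.9828); ey = (-0.9828,0.1847)
P = B + 0.71·ex + 1.39·ey = (-0.4689,1.5973)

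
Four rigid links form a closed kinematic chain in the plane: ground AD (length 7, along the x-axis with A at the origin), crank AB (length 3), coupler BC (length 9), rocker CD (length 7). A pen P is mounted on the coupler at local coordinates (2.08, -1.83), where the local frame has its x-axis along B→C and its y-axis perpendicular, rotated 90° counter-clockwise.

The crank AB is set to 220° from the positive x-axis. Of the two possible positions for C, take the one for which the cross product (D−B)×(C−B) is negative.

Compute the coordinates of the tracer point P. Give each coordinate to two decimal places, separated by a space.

A=(0,0), D=(7.00,0)
B = A + 3.00·(cos220°, sin220°) = (-2.2981, -1.9284)
|BD| = 9.4960
circle(B,9.00) ∩ circle(D,7.00): a=6.4329, h=6.2942
  candidates: C₊=(2.7226,5.5411) cross=59.770; C₋=(5.2789,-6.7851) cross=-59.770
  mode - wants cross < 0 → take C=(5.2789,-6.7851) (cross=-59.770)
ex = (C−B)/|BC| = (0.8419,-0.5396); ey = (0.5396,0.8419)
P = B + 2.08·ex + -1.83·ey = (-1.5345,-4.5915)

-1.53 -4.59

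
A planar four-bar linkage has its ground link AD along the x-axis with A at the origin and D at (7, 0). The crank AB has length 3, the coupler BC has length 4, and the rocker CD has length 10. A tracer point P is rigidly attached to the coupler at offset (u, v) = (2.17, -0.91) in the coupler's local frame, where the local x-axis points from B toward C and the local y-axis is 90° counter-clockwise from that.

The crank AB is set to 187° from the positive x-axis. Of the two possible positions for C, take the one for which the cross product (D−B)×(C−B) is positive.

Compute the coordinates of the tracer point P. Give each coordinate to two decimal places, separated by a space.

-1.73 1.63

A=(0,0), D=(7.00,0)
B = A + 3.00·(cos187°, sin187°) = (-2.9776, -0.3656)
|BD| = 9.9843
circle(B,4.00) ∩ circle(D,10.00): a=0.7856, h=3.9221
  candidates: C₊=(-2.3362,3.5826) cross=39.160; C₋=(-2.0490,-4.2563) cross=-39.160
  mode + wants cross > 0 → take C=(-2.3362,3.5826) (cross=39.160)
ex = (C−B)/|BC| = (0.1604,0.9871); ey = (-0.9871,0.1604)
P = B + 2.17·ex + -0.91·ey = (-1.7314,1.6304)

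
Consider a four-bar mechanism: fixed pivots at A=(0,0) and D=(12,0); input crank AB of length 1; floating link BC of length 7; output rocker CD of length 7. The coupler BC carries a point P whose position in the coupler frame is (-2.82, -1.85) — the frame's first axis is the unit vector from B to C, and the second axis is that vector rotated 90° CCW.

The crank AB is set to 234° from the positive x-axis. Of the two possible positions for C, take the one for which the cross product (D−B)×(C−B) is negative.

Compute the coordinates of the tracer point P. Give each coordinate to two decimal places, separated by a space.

-3.90 -1.47

A=(0,0), D=(12.00,0)
B = A + 1.00·(cos234°, sin234°) = (-0.5878, -0.8090)
|BD| = 12.6138
circle(B,7.00) ∩ circle(D,7.00): a=6.3069, h=3.0370
  candidates: C₊=(5.5113,2.6262) cross=38.308; C₋=(5.9009,-3.4352) cross=-38.308
  mode - wants cross < 0 → take C=(5.9009,-3.4352) (cross=-38.308)
ex = (C−B)/|BC| = (0.9270,-0.3752); ey = (0.3752,0.9270)
P = B + -2.82·ex + -1.85·ey = (-3.8959,-1.4659)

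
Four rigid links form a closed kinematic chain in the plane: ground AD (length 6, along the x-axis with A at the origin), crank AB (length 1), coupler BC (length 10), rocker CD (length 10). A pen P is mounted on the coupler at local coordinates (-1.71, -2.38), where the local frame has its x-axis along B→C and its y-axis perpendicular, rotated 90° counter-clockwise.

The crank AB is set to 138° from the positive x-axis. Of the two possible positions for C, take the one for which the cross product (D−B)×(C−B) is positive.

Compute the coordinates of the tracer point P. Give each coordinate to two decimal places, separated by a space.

A=(0,0), D=(6.00,0)
B = A + 1.00·(cos138°, sin138°) = (-0.7431, 0.6691)
|BD| = 6.7763
circle(B,10.00) ∩ circle(D,10.00): a=3.3881, h=9.4085
  candidates: C₊=(3.5575,9.6971) cross=63.755; C₋=(1.6994,-9.0280) cross=-63.755
  mode + wants cross > 0 → take C=(3.5575,9.6971) (cross=63.755)
ex = (C−B)/|BC| = (0.4301,0.9028); ey = (-0.9028,0.4301)
P = B + -1.71·ex + -2.38·ey = (0.6701,-1.8982)

0.67 -1.90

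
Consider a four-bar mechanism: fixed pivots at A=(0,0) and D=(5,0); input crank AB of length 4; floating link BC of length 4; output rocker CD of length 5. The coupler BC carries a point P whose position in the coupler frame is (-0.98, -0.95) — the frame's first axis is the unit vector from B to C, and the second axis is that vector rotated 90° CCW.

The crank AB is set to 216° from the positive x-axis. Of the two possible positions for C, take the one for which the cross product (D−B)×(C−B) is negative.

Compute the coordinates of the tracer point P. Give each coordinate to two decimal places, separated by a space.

-4.28 -3.23

A=(0,0), D=(5.00,0)
B = A + 4.00·(cos216°, sin216°) = (-3.2361, -2.3511)
|BD| = 8.5651
circle(B,4.00) ∩ circle(D,5.00): a=3.7572, h=1.3725
  candidates: C₊=(-0.0000,-0.0000) cross=11.756; C₋=(0.7535,-2.6396) cross=-11.756
  mode - wants cross < 0 → take C=(0.7535,-2.6396) (cross=-11.756)
ex = (C−B)/|BC| = (0.9974,-0.0721); ey = (0.0721,0.9974)
P = B + -0.98·ex + -0.95·ey = (-4.2820,-3.2280)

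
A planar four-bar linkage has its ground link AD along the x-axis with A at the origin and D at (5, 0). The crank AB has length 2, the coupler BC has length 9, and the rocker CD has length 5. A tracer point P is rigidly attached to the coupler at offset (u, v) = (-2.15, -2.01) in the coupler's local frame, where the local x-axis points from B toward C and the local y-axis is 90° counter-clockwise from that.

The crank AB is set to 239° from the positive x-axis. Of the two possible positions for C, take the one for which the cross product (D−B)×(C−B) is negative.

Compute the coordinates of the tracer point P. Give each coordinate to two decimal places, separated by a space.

A=(0,0), D=(5.00,0)
B = A + 2.00·(cos239°, sin239°) = (-1.0301, -1.7143)
|BD| = 6.2690
circle(B,9.00) ∩ circle(D,5.00): a=7.6009, h=4.8193
  candidates: C₊=(4.9632,4.9999) cross=30.213; C₋=(7.5990,-4.2714) cross=-30.213
  mode - wants cross < 0 → take C=(7.5990,-4.2714) (cross=-30.213)
ex = (C−B)/|BC| = (0.9588,-0.2841); ey = (0.2841,0.9588)
P = B + -2.15·ex + -2.01·ey = (-3.6626,-3.0306)

-3.66 -3.03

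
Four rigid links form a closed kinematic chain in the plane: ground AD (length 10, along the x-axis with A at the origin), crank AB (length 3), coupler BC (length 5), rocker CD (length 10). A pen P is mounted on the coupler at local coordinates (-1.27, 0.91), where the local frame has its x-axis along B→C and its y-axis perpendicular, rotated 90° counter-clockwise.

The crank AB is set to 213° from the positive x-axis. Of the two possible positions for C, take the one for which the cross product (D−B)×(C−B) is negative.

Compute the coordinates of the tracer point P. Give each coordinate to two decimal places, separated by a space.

A=(0,0), D=(10.00,0)
B = A + 3.00·(cos213°, sin213°) = (-2.5160, -1.6339)
|BD| = 12.6222
circle(B,5.00) ∩ circle(D,10.00): a=3.3402, h=3.7207
  candidates: C₊=(0.3144,2.4878) cross=46.963; C₋=(1.2777,-4.8909) cross=-46.963
  mode - wants cross < 0 → take C=(1.2777,-4.8909) (cross=-46.963)
ex = (C−B)/|BC| = (0.7587,-0.6514); ey = (0.6514,0.7587)
P = B + -1.27·ex + 0.91·ey = (-2.8868,-0.1162)

-2.89 -0.12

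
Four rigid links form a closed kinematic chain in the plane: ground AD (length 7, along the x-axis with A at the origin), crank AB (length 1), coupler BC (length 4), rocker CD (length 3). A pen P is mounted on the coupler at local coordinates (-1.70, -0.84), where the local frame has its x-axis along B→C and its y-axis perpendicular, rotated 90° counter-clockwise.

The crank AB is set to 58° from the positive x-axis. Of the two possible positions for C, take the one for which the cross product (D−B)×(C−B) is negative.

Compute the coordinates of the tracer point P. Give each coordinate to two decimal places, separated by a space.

-1.37 0.83

A=(0,0), D=(7.00,0)
B = A + 1.00·(cos58°, sin58°) = (0.5299, 0.8480)
|BD| = 6.5254
circle(B,4.00) ∩ circle(D,3.00): a=3.7991, h=1.2518
  candidates: C₊=(4.4595,1.5955) cross=8.169; C₋=(4.1341,-0.8869) cross=-8.169
  mode - wants cross < 0 → take C=(4.1341,-0.8869) (cross=-8.169)
ex = (C−B)/|BC| = (0.9010,-0.4337); ey = (0.4337,0.9010)
P = B + -1.70·ex + -0.84·ey = (-1.3662,0.8285)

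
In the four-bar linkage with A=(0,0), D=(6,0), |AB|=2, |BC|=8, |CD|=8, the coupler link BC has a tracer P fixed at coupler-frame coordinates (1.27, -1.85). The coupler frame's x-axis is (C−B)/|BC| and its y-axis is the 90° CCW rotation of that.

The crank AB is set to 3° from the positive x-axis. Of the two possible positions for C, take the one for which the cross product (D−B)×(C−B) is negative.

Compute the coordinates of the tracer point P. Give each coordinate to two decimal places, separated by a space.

A=(0,0), D=(6.00,0)
B = A + 2.00·(cos3°, sin3°) = (1.9973, 0.1047)
|BD| = 4.0041
circle(B,8.00) ∩ circle(D,8.00): a=2.0021, h=7.7454
  candidates: C₊=(4.2011,7.7951) cross=31.014; C₋=(3.7962,-7.6905) cross=-31.014
  mode - wants cross < 0 → take C=(3.7962,-7.6905) (cross=-31.014)
ex = (C−B)/|BC| = (0.2249,-0.9744); ey = (0.9744,0.2249)
P = B + 1.27·ex + -1.85·ey = (0.4802,-1.5488)

0.48 -1.55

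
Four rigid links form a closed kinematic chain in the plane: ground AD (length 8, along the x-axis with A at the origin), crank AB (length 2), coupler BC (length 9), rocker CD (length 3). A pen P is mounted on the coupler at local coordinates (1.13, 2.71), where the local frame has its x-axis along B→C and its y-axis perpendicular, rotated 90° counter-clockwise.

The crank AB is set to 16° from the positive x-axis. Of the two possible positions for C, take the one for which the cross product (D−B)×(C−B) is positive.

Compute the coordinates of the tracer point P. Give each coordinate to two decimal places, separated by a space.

3.01 3.28

A=(0,0), D=(8.00,0)
B = A + 2.00·(cos16°, sin16°) = (1.9225, 0.5513)
|BD| = 6.1024
circle(B,9.00) ∩ circle(D,3.00): a=8.9505, h=0.9426
  candidates: C₊=(10.9216,0.6814) cross=5.752; C₋=(10.7513,-1.1960) cross=-5.752
  mode + wants cross > 0 → take C=(10.9216,0.6814) (cross=5.752)
ex = (C−B)/|BC| = (0.9999,0.0145); ey = (-0.0145,0.9999)
P = B + 1.13·ex + 2.71·ey = (3.0132,3.2773)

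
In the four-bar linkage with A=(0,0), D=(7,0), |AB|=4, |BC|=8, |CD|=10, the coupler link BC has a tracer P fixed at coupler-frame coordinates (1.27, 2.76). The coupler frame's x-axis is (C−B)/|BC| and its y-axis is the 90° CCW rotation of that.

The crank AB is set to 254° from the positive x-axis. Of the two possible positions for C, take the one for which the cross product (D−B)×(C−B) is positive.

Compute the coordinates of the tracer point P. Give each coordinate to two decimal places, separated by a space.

-4.00 -2.94

A=(0,0), D=(7.00,0)
B = A + 4.00·(cos254°, sin254°) = (-1.1025, -3.8450)
|BD| = 8.9686
circle(B,8.00) ∩ circle(D,10.00): a=2.4773, h=7.6068
  candidates: C₊=(-2.1257,4.0893) cross=68.222; C₋=(4.3967,-9.6552) cross=-68.222
  mode + wants cross > 0 → take C=(-2.1257,4.0893) (cross=68.222)
ex = (C−B)/|BC| = (-0.1279,0.9918); ey = (-0.9918,-0.1279)
P = B + 1.27·ex + 2.76·ey = (-4.0023,-2.9385)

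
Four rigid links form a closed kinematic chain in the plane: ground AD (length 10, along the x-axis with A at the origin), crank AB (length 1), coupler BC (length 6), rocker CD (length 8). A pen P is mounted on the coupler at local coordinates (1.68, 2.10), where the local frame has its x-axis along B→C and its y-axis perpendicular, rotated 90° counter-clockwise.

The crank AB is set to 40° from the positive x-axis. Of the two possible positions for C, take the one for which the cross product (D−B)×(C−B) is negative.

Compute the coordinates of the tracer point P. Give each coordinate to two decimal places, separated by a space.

3.40 0.11

A=(0,0), D=(10.00,0)
B = A + 1.00·(cos40°, sin40°) = (0.7660, 0.6428)
|BD| = 9.2563
circle(B,6.00) ∩ circle(D,8.00): a=3.1157, h=5.1276
  candidates: C₊=(4.2303,5.5417) cross=47.463; C₋=(3.5181,-4.6888) cross=-47.463
  mode - wants cross < 0 → take C=(3.5181,-4.6888) (cross=-47.463)
ex = (C−B)/|BC| = (0.4587,-0.8886); ey = (0.8886,0.4587)
P = B + 1.68·ex + 2.10·ey = (3.4027,0.1132)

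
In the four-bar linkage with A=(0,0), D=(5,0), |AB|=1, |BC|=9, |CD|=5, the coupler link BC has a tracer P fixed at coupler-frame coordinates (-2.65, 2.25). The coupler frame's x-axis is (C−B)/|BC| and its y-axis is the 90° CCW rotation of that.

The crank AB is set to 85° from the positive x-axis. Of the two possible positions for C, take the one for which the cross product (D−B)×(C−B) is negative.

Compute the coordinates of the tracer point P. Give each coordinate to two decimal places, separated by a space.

A=(0,0), D=(5.00,0)
B = A + 1.00·(cos85°, sin85°) = (0.0872, 0.9962)
|BD| = 5.0128
circle(B,9.00) ∩ circle(D,5.00): a=8.0921, h=3.9393
  candidates: C₊=(8.8007,3.2488) cross=19.747; C₋=(7.2350,-4.4727) cross=-19.747
  mode - wants cross < 0 → take C=(7.2350,-4.4727) (cross=-19.747)
ex = (C−B)/|BC| = (0.7942,-0.6077); ey = (0.6077,0.7942)
P = B + -2.65·ex + 2.25·ey = (-0.6503,4.3934)

-0.65 4.39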